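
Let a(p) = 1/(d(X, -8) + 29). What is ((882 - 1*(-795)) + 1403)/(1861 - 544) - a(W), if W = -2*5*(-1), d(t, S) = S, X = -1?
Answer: 21121/9219 ≈ 2.2910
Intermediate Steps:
W = 10 (W = -10*(-1) = 10)
a(p) = 1/21 (a(p) = 1/(-8 + 29) = 1/21)
((882 - 1*(-795)) + 1403)/(1861 - 544) - a(W) = ((882 - 1*(-795)) + 1403)/(1861 - 544) - 1*1/21 = ((882 + 795) + 1403)/1317 - 1/21 = (1677 + 1403)*(1/1317) - 1/21 = 3080*(1/1317) - 1/21 = 3080/1317 - 1/21 = 21121/9219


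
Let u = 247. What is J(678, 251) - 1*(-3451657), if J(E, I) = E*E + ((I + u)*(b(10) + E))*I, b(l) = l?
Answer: 89909965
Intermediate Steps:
J(E, I) = E² + I*(10 + E)*(247 + I) (J(E, I) = E*E + ((I + 247)*(10 + E))*I = E² + ((247 + I)*(10 + E))*I = E² + ((10 + E)*(247 + I))*I = E² + I*(10 + E)*(247 + I))
J(678, 251) - 1*(-3451657) = (678² + 10*251² + 2470*251 + 678*251² + 247*678*251) - 1*(-3451657) = (459684 + 10*63001 + 619970 + 678*63001 + 42033966) + 3451657 = (459684 + 630010 + 619970 + 42714678 + 42033966) + 3451657 = 86458308 + 3451657 = 89909965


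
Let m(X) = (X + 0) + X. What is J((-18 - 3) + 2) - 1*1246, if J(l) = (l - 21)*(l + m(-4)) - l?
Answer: -147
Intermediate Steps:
m(X) = 2*X (m(X) = X + X = 2*X)
J(l) = -l + (-21 + l)*(-8 + l) (J(l) = (l - 21)*(l + 2*(-4)) - l = (-21 + l)*(l - 8) - l = (-21 + l)*(-8 + l) - l = -l + (-21 + l)*(-8 + l))
J((-18 - 3) + 2) - 1*1246 = (168 + ((-18 - 3) + 2)**2 - 30*((-18 - 3) + 2)) - 1*1246 = (168 + (-21 + 2)**2 - 30*(-21 + 2)) - 1246 = (168 + (-19)**2 - 30*(-19)) - 1246 = (168 + 361 + 570) - 1246 = 1099 - 1246 = -147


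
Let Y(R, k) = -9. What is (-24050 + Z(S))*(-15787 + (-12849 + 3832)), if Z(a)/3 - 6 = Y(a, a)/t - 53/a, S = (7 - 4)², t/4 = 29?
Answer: 17299477455/29 ≈ 5.9653e+8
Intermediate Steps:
t = 116 (t = 4*29 = 116)
S = 9 (S = 3² = 9)
Z(a) = 2061/116 - 159/a (Z(a) = 18 + 3*(-9/116 - 53/a) = 18 + (-27/116 - 159/a) = 2061/116 - 159/a)
(-24050 + Z(S))*(-15787 + (-12849 + 3832)) = (-24050 + (2061/116 - 159/9))*(-15787 + (-12849 + 3832)) = (-24050 + (2061/116 - 159*⅑))*(-15787 - 9017) = (-24050 + (2061/116 - 53/3))*(-24804) = (-24050 + 35/348)*(-24804) = -8369365/348*(-24804) = 17299477455/29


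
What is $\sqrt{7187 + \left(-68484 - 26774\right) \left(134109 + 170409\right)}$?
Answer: $i \sqrt{29007768457} \approx 1.7032 \cdot 10^{5} i$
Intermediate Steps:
$\sqrt{7187 + \left(-68484 - 26774\right) \left(134109 + 170409\right)} = \sqrt{7187 - 29007775644} = \sqrt{-29007768457} = i \sqrt{29007768457}$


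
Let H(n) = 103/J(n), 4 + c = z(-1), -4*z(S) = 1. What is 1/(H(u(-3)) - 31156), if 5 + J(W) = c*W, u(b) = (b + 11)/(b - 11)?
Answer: -18/561529 ≈ -3.2055e-5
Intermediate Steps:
z(S) = -¼ (z(S) = -¼*1 = -¼)
c = -17/4 (c = -4 - ¼ = -17/4 ≈ -4.2500)
u(b) = (11 + b)/(-11 + b)
J(W) = -5 - 17*W/4
H(n) = 103/(-5 - 17*n/4)
1/(H(u(-3)) - 31156) = 1/(-412/(20 + 17*((11 - 3)/(-11 - 3))) - 31156) = 1/(-412/(20 + 17*(8/(-14))) - 31156) = 1/(-412/(20 + 17*(-1/14*8)) - 31156) = 1/(-412/(20 + 17*(-4/7)) - 31156) = 1/(-412/(20 - 68/7) - 31156) = 1/(-412/72/7 - 31156) = 1/(-412*7/72 - 31156) = 1/(-721/18 - 31156) = 1/(-561529/18) = -18/561529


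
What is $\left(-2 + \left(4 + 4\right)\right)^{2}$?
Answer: $36$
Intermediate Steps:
$\left(-2 + \left(4 + 4\right)\right)^{2} = \left(-2 + 8\right)^{2} = 6^{2} = 36$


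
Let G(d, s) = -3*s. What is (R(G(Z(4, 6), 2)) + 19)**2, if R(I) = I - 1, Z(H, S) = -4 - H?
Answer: 144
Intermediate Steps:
R(I) = -1 + I
(R(G(Z(4, 6), 2)) + 19)**2 = ((-1 - 3*2) + 19)**2 = ((-1 - 6) + 19)**2 = (-7 + 19)**2 = 12**2 = 144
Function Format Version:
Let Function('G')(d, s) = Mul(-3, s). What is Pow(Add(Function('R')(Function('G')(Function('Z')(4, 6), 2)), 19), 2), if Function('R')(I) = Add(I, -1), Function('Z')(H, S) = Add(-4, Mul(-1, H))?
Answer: 144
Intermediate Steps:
Function('R')(I) = Add(-1, I)
Pow(Add(Function('R')(Function('G')(Function('Z')(4, 6), 2)), 19), 2) = Pow(Add(Add(-1, Mul(-3, 2)), 19), 2) = Pow(Add(Add(-1, -6), 19), 2) = Pow(Add(-7, 19), 2) = Pow(12, 2) = 144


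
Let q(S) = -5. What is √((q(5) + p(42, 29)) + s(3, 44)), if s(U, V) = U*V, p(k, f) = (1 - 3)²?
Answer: √131 ≈ 11.446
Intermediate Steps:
p(k, f) = 4 (p(k, f) = (-2)² = 4)
√((q(5) + p(42, 29)) + s(3, 44)) = √((-5 + 4) + 3*44) = √(-1 + 132) = √131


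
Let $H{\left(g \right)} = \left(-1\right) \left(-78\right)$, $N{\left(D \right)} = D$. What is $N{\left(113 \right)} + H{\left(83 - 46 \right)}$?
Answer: $191$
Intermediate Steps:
$H{\left(g \right)} = 78$
$N{\left(113 \right)} + H{\left(83 - 46 \right)} = 113 + 78 = 191$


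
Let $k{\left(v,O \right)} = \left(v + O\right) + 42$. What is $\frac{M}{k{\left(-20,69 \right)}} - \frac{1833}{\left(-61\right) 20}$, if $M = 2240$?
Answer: $\frac{414229}{15860} \approx 26.118$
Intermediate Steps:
$k{\left(v,O \right)} = 42 + O + v$ ($k{\left(v,O \right)} = \left(O + v\right) + 42 = 42 + O + v$)
$\frac{M}{k{\left(-20,69 \right)}} - \frac{1833}{\left(-61\right) 20} = \frac{2240}{42 + 69 - 20} - \frac{1833}{\left(-61\right) 20} = \frac{2240}{91} - \frac{1833}{-1220} = 2240 \cdot \frac{1}{91} - - \frac{1833}{1220} = \frac{320}{13} + \frac{1833}{1220} = \frac{414229}{15860}$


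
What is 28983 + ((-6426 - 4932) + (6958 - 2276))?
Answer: 22307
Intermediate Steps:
28983 + ((-6426 - 4932) + (6958 - 2276)) = 28983 + (-11358 + 4682) = 28983 - 6676 = 22307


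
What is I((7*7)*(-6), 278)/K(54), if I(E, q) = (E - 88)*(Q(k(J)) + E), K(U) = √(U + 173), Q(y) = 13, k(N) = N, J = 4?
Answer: 107342*√227/227 ≈ 7124.5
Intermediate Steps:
K(U) = √(173 + U)
I(E, q) = (-88 + E)*(13 + E) (I(E, q) = (E - 88)*(13 + E) = (-88 + E)*(13 + E))
I((7*7)*(-6), 278)/K(54) = (-1144 + ((7*7)*(-6))² - 75*7*7*(-6))/(√(173 + 54)) = (-1144 + (49*(-6))² - 3675*(-6))/(√227) = (-1144 + (-294)² - 75*(-294))*(√227/227) = (-1144 + 86436 + 22050)*(√227/227) = 107342*(√227/227) = 107342*√227/227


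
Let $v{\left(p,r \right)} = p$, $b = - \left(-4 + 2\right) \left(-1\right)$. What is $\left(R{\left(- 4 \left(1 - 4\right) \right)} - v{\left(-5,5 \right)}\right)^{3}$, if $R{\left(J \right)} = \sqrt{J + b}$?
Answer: $\left(5 + \sqrt{10}\right)^{3} \approx 543.79$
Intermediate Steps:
$b = -2$ ($b = - \left(-2\right) \left(-1\right) = \left(-1\right) 2 = -2$)
$R{\left(J \right)} = \sqrt{-2 + J}$ ($R{\left(J \right)} = \sqrt{J - 2} = \sqrt{-2 + J}$)
$\left(R{\left(- 4 \left(1 - 4\right) \right)} - v{\left(-5,5 \right)}\right)^{3} = \left(\sqrt{-2 - 4 \left(1 - 4\right)} - -5\right)^{3} = \left(\sqrt{-2 - -12} + 5\right)^{3} = \left(\sqrt{-2 + 12} + 5\right)^{3} = \left(\sqrt{10} + 5\right)^{3} = \left(5 + \sqrt{10}\right)^{3}$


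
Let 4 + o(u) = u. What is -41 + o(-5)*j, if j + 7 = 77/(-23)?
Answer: 1199/23 ≈ 52.130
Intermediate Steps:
j = -238/23 (j = -7 + 77/(-23) = -7 + 77*(-1/23) = -7 - 77/23 = -238/23 ≈ -10.348)
o(u) = -4 + u
-41 + o(-5)*j = -41 + (-4 - 5)*(-238/23) = -41 - 9*(-238/23) = -41 + 2142/23 = 1199/23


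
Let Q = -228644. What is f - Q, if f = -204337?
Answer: 24307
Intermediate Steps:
f - Q = -204337 - 1*(-228644) = -204337 + 228644 = 24307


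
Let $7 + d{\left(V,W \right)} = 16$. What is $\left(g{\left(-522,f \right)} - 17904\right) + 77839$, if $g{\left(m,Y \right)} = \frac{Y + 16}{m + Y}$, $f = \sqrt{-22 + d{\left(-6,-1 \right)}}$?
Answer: $\frac{60714124}{1013} - \frac{2 i \sqrt{13}}{1013} \approx 59935.0 - 0.0071186 i$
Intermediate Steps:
$d{\left(V,W \right)} = 9$ ($d{\left(V,W \right)} = -7 + 16 = 9$)
$f = i \sqrt{13}$ ($f = \sqrt{-22 + 9} = \sqrt{-13} = i \sqrt{13} \approx 3.6056 i$)
$g{\left(m,Y \right)} = \frac{16 + Y}{Y + m}$
$\left(g{\left(-522,f \right)} - 17904\right) + 77839 = \left(\frac{16 + i \sqrt{13}}{i \sqrt{13} - 522} - 17904\right) + 77839 = \left(\frac{16 + i \sqrt{13}}{-522 + i \sqrt{13}} - 17904\right) + 77839 = \left(-17904 + \frac{16 + i \sqrt{13}}{-522 + i \sqrt{13}}\right) + 77839 = 59935 + \frac{16 + i \sqrt{13}}{-522 + i \sqrt{13}}$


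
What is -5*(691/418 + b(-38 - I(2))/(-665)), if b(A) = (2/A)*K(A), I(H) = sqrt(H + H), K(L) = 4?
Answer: -120947/14630 ≈ -8.2671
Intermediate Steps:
I(H) = sqrt(2)*sqrt(H) (I(H) = sqrt(2*H) = sqrt(2)*sqrt(H))
b(A) = 8/A (b(A) = (2/A)*4 = 8/A)
-5*(691/418 + b(-38 - I(2))/(-665)) = -5*(691/418 + (8/(-38 - sqrt(2)*sqrt(2)))/(-665)) = -5*(691*(1/418) + (8/(-38 - 1*2))*(-1/665)) = -5*(691/418 + (8/(-38 - 2))*(-1/665)) = -5*(691/418 + (8/(-40))*(-1/665)) = -5*(691/418 + (8*(-1/40))*(-1/665)) = -5*(691/418 - 1/5*(-1/665)) = -5*(691/418 + 1/3325) = -5*120947/73150 = -120947/14630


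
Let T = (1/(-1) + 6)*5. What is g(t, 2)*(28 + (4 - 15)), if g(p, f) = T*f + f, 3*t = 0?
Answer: 884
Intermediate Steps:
t = 0 (t = (⅓)*0 = 0)
T = 25 (T = (-1 + 6)*5 = 5*5 = 25)
g(p, f) = 26*f (g(p, f) = 25*f + f = 26*f)
g(t, 2)*(28 + (4 - 15)) = (26*2)*(28 + (4 - 15)) = 52*(28 - 11) = 52*17 = 884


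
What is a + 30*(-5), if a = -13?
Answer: -163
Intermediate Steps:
a + 30*(-5) = -13 + 30*(-5) = -13 - 150 = -163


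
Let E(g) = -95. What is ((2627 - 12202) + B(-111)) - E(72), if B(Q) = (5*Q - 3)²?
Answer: 301884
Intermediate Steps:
B(Q) = (-3 + 5*Q)²
((2627 - 12202) + B(-111)) - E(72) = ((2627 - 12202) + (-3 + 5*(-111))²) - 1*(-95) = (-9575 + (-3 - 555)²) + 95 = (-9575 + (-558)²) + 95 = (-9575 + 311364) + 95 = 301789 + 95 = 301884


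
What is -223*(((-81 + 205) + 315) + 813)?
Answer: -279196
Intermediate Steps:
-223*(((-81 + 205) + 315) + 813) = -223*((124 + 315) + 813) = -223*(439 + 813) = -223*1252 = -279196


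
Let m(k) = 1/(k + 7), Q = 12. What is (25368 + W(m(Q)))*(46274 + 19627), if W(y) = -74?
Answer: 1666899894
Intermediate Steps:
m(k) = 1/(7 + k)
(25368 + W(m(Q)))*(46274 + 19627) = (25368 - 74)*(46274 + 19627) = 25294*65901 = 1666899894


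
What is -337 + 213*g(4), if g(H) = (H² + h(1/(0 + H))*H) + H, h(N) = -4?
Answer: 515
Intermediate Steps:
g(H) = H² - 3*H (g(H) = (H² - 4*H) + H = H² - 3*H)
-337 + 213*g(4) = -337 + 213*(4*(-3 + 4)) = -337 + 213*(4*1) = -337 + 213*4 = -337 + 852 = 515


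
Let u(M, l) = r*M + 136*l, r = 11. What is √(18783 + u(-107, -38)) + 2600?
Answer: 2600 + 3*√1382 ≈ 2711.5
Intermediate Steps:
u(M, l) = 11*M + 136*l
√(18783 + u(-107, -38)) + 2600 = √(18783 + (11*(-107) + 136*(-38))) + 2600 = √(18783 + (-1177 - 5168)) + 2600 = √(18783 - 6345) + 2600 = √12438 + 2600 = 3*√1382 + 2600 = 2600 + 3*√1382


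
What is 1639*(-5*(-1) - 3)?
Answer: 3278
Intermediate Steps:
1639*(-5*(-1) - 3) = 1639*(5 - 3) = 1639*2 = 3278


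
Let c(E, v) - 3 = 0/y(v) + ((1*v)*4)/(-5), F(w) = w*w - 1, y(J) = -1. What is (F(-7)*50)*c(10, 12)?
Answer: -15840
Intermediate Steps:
F(w) = -1 + w**2 (F(w) = w**2 - 1 = -1 + w**2)
c(E, v) = 3 - 4*v/5 (c(E, v) = 3 + (0/(-1) + ((1*v)*4)/(-5)) = 3 + (0*(-1) + (v*4)*(-1/5)) = 3 + (0 + (4*v)*(-1/5)) = 3 + (0 - 4*v/5) = 3 - 4*v/5)
(F(-7)*50)*c(10, 12) = ((-1 + (-7)**2)*50)*(3 - 4/5*12) = ((-1 + 49)*50)*(3 - 48/5) = (48*50)*(-33/5) = 2400*(-33/5) = -15840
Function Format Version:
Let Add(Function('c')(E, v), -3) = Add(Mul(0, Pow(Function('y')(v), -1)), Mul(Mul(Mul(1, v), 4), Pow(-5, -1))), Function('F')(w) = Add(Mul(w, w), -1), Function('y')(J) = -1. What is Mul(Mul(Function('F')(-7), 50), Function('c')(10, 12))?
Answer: -15840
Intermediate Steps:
Function('F')(w) = Add(-1, Pow(w, 2)) (Function('F')(w) = Add(Pow(w, 2), -1) = Add(-1, Pow(w, 2)))
Function('c')(E, v) = Add(3, Mul(Rational(-4, 5), v)) (Function('c')(E, v) = Add(3, Add(Mul(0, Pow(-1, -1)), Mul(Mul(Mul(1, v), 4), Pow(-5, -1)))) = Add(3, Add(Mul(0, -1), Mul(Mul(v, 4), Rational(-1, 5)))) = Add(3, Add(0, Mul(Mul(4, v), Rational(-1, 5)))) = Add(3, Add(0, Mul(Rational(-4, 5), v))) = Add(3, Mul(Rational(-4, 5), v)))
Mul(Mul(Function('F')(-7), 50), Function('c')(10, 12)) = Mul(Mul(Add(-1, Pow(-7, 2)), 50), Add(3, Mul(Rational(-4, 5), 12))) = Mul(Mul(Add(-1, 49), 50), Add(3, Rational(-48, 5))) = Mul(Mul(48, 50), Rational(-33, 5)) = Mul(2400, Rational(-33, 5)) = -15840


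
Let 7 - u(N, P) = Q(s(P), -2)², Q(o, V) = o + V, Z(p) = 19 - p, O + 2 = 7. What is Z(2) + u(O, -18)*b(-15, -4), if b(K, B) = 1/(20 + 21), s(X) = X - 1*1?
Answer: 263/41 ≈ 6.4146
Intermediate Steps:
O = 5 (O = -2 + 7 = 5)
s(X) = -1 + X (s(X) = X - 1 = -1 + X)
Q(o, V) = V + o
b(K, B) = 1/41
u(N, P) = 7 - (-3 + P)² (u(N, P) = 7 - (-2 + (-1 + P))² = 7 - (-3 + P)²)
Z(2) + u(O, -18)*b(-15, -4) = (19 - 1*2) + (7 - (-3 - 18)²)*(1/41) = (19 - 2) + (7 - 1*(-21)²)*(1/41) = 17 + (7 - 1*441)*(1/41) = 17 + (7 - 441)*(1/41) = 17 - 434*1/41 = 17 - 434/41 = 263/41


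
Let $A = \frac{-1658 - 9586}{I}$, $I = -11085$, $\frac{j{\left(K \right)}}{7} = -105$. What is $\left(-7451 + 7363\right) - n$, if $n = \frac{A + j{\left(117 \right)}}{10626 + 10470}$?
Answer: $- \frac{6856863283}{77949720} \approx -87.965$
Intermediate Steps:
$j{\left(K \right)} = -735$ ($j{\left(K \right)} = 7 \left(-105\right) = -735$)
$A = \frac{3748}{3695}$ ($A = \frac{-1658 - 9586}{-11085} = \left(-1658 - 9586\right) \left(- \frac{1}{11085}\right) = \left(-11244\right) \left(- \frac{1}{11085}\right) = \frac{3748}{3695} \approx 1.0143$)
$n = - \frac{2712077}{77949720}$ ($n = \frac{\frac{3748}{3695} - 735}{10626 + 10470} = - \frac{2712077}{3695 \cdot 21096} = \left(- \frac{2712077}{3695}\right) \frac{1}{21096} = - \frac{2712077}{77949720} \approx -0.034793$)
$\left(-7451 + 7363\right) - n = \left(-7451 + 7363\right) - - \frac{2712077}{77949720} = -88 + \frac{2712077}{77949720} = - \frac{6856863283}{77949720}$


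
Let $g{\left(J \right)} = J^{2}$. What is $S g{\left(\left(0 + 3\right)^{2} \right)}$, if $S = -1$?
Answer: $-81$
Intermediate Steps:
$S g{\left(\left(0 + 3\right)^{2} \right)} = - \left(\left(0 + 3\right)^{2}\right)^{2} = - \left(3^{2}\right)^{2} = - 9^{2} = \left(-1\right) 81 = -81$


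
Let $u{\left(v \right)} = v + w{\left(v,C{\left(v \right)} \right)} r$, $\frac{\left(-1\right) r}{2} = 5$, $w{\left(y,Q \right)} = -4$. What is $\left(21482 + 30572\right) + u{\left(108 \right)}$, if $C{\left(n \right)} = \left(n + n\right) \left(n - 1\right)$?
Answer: $52202$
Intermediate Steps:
$C{\left(n \right)} = 2 n \left(-1 + n\right)$
$r = -10$ ($r = \left(-2\right) 5 = -10$)
$u{\left(v \right)} = 40 + v$ ($u{\left(v \right)} = v - -40 = v + 40 = 40 + v$)
$\left(21482 + 30572\right) + u{\left(108 \right)} = \left(21482 + 30572\right) + \left(40 + 108\right) = 52054 + 148 = 52202$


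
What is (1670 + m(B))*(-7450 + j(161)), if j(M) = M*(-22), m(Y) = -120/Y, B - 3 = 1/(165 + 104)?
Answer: -1809667920/101 ≈ -1.7918e+7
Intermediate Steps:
B = 808/269 (B = 3 + 1/(165 + 104) = 3 + 1/269 = 808/269 ≈ 3.0037)
j(M) = -22*M
(1670 + m(B))*(-7450 + j(161)) = (1670 - 120/808/269)*(-7450 - 22*161) = (1670 - 120*269/808)*(-7450 - 3542) = (1670 - 4035/101)*(-10992) = (164635/101)*(-10992) = -1809667920/101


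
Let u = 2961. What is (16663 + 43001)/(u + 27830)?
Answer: 59664/30791 ≈ 1.9377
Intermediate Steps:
(16663 + 43001)/(u + 27830) = (16663 + 43001)/(2961 + 27830) = 59664/30791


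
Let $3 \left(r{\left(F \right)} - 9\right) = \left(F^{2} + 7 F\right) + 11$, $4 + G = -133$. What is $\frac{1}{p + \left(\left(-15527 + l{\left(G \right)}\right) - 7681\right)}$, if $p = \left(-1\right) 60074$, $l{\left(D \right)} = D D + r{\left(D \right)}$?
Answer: $- \frac{3}{175691} \approx -1.7075 \cdot 10^{-5}$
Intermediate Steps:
$G = -137$ ($G = -4 - 133 = -137$)
$r{\left(F \right)} = \frac{38}{3} + \frac{F^{2}}{3} + \frac{7 F}{3}$ ($r{\left(F \right)} = 9 + \frac{\left(F^{2} + 7 F\right) + 11}{3} = 9 + \frac{11 + F^{2} + 7 F}{3} = 9 + \left(\frac{11}{3} + \frac{F^{2}}{3} + \frac{7 F}{3}\right) = \frac{38}{3} + \frac{F^{2}}{3} + \frac{7 F}{3}$)
$l{\left(D \right)} = \frac{38}{3} + \frac{4 D^{2}}{3} + \frac{7 D}{3}$ ($l{\left(D \right)} = D D + \left(\frac{38}{3} + \frac{D^{2}}{3} + \frac{7 D}{3}\right) = D^{2} + \left(\frac{38}{3} + \frac{D^{2}}{3} + \frac{7 D}{3}\right) = \frac{38}{3} + \frac{4 D^{2}}{3} + \frac{7 D}{3}$)
$p = -60074$
$\frac{1}{p + \left(\left(-15527 + l{\left(G \right)}\right) - 7681\right)} = \frac{1}{-60074 + \left(\left(-15527 + \left(\frac{38}{3} + \frac{4 \left(-137\right)^{2}}{3} + \frac{7}{3} \left(-137\right)\right)\right) - 7681\right)} = \frac{1}{-60074 + \left(\left(-15527 + \left(\frac{38}{3} + \frac{4}{3} \cdot 18769 - \frac{959}{3}\right)\right) - 7681\right)} = \frac{1}{-60074 + \left(\left(-15527 + \left(\frac{38}{3} + \frac{75076}{3} - \frac{959}{3}\right)\right) - 7681\right)} = \frac{1}{-60074 + \left(\left(-15527 + \frac{74155}{3}\right) - 7681\right)} = \frac{1}{-60074 + \left(\frac{27574}{3} - 7681\right)} = \frac{1}{-60074 + \frac{4531}{3}} = \frac{1}{- \frac{175691}{3}} = - \frac{3}{175691}$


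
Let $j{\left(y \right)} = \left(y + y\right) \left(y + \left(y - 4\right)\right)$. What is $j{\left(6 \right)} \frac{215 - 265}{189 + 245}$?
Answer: $- \frac{2400}{217} \approx -11.06$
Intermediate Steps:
$j{\left(y \right)} = 2 y \left(-4 + 2 y\right)$ ($j{\left(y \right)} = 2 y \left(y + \left(-4 + y\right)\right) = 2 y \left(-4 + 2 y\right)$)
$j{\left(6 \right)} \frac{215 - 265}{189 + 245} = 4 \cdot 6 \left(-2 + 6\right) \frac{215 - 265}{189 + 245} = 4 \cdot 6 \cdot 4 \left(- \frac{50}{434}\right) = 96 \left(\left(-50\right) \frac{1}{434}\right) = 96 \left(- \frac{25}{217}\right) = - \frac{2400}{217}$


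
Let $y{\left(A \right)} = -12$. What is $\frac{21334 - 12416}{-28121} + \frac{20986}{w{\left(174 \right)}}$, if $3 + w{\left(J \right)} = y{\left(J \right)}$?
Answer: $- \frac{590281076}{421815} \approx -1399.4$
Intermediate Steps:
$w{\left(J \right)} = -15$ ($w{\left(J \right)} = -3 - 12 = -15$)
$\frac{21334 - 12416}{-28121} + \frac{20986}{w{\left(174 \right)}} = \frac{21334 - 12416}{-28121} + \frac{20986}{-15} = \left(21334 - 12416\right) \left(- \frac{1}{28121}\right) + 20986 \left(- \frac{1}{15}\right) = 8918 \left(- \frac{1}{28121}\right) - \frac{20986}{15} = - \frac{8918}{28121} - \frac{20986}{15} = - \frac{590281076}{421815}$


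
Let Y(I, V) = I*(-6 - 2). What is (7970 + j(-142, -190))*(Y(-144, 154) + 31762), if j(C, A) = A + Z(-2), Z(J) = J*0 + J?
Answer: 256005092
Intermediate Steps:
Z(J) = J (Z(J) = 0 + J = J)
Y(I, V) = -8*I (Y(I, V) = I*(-8) = -8*I)
j(C, A) = -2 + A (j(C, A) = A - 2 = -2 + A)
(7970 + j(-142, -190))*(Y(-144, 154) + 31762) = (7970 + (-2 - 190))*(-8*(-144) + 31762) = (7970 - 192)*(1152 + 31762) = 7778*32914 = 256005092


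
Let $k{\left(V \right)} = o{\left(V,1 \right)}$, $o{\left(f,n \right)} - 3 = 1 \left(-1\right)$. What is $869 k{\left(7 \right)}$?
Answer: $1738$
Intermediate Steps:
$o{\left(f,n \right)} = 2$ ($o{\left(f,n \right)} = 3 + 1 \left(-1\right) = 3 - 1 = 2$)
$k{\left(V \right)} = 2$
$869 k{\left(7 \right)} = 869 \cdot 2 = 1738$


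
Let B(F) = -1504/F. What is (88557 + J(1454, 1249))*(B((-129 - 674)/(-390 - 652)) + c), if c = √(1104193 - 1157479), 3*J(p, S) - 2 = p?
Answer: -418632886336/2409 + 267127*I*√53286/3 ≈ -1.7378e+8 + 2.0554e+7*I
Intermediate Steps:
J(p, S) = ⅔ + p/3
c = I*√53286 (c = √(-53286) = I*√53286 ≈ 230.84*I)
(88557 + J(1454, 1249))*(B((-129 - 674)/(-390 - 652)) + c) = (88557 + (⅔ + (⅓)*1454))*(-1504*(-390 - 652)/(-129 - 674) + I*√53286) = (88557 + (⅔ + 1454/3))*(-1504/((-803/(-1042))) + I*√53286) = (88557 + 1456/3)*(-1504/((-803*(-1/1042))) + I*√53286) = 267127*(-1504/803/1042 + I*√53286)/3 = 267127*(-1504*1042/803 + I*√53286)/3 = 267127*(-1567168/803 + I*√53286)/3 = -418632886336/2409 + 267127*I*√53286/3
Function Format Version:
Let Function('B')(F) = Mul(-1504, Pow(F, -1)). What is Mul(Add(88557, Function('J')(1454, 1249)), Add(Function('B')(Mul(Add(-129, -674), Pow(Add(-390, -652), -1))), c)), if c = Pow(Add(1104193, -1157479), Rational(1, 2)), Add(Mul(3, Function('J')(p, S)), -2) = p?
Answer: Add(Rational(-418632886336, 2409), Mul(Rational(267127, 3), I, Pow(53286, Rational(1, 2)))) ≈ Add(-1.7378e+8, Mul(2.0554e+7, I))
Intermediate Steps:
Function('J')(p, S) = Add(Rational(2, 3), Mul(Rational(1, 3), p))
c = Mul(I, Pow(53286, Rational(1, 2))) (c = Pow(-53286, Rational(1, 2)) = Mul(I, Pow(53286, Rational(1, 2))) ≈ Mul(230.84, I))
Mul(Add(88557, Function('J')(1454, 1249)), Add(Function('B')(Mul(Add(-129, -674), Pow(Add(-390, -652), -1))), c)) = Mul(Add(88557, Add(Rational(2, 3), Mul(Rational(1, 3), 1454))), Add(Mul(-1504, Pow(Mul(Add(-129, -674), Pow(Add(-390, -652), -1)), -1)), Mul(I, Pow(53286, Rational(1, 2))))) = Mul(Add(88557, Add(Rational(2, 3), Rational(1454, 3))), Add(Mul(-1504, Pow(Mul(-803, Pow(-1042, -1)), -1)), Mul(I, Pow(53286, Rational(1, 2))))) = Mul(Add(88557, Rational(1456, 3)), Add(Mul(-1504, Pow(Mul(-803, Rational(-1, 1042)), -1)), Mul(I, Pow(53286, Rational(1, 2))))) = Mul(Rational(267127, 3), Add(Mul(-1504, Pow(Rational(803, 1042), -1)), Mul(I, Pow(53286, Rational(1, 2))))) = Mul(Rational(267127, 3), Add(Mul(-1504, Rational(1042, 803)), Mul(I, Pow(53286, Rational(1, 2))))) = Mul(Rational(267127, 3), Add(Rational(-1567168, 803), Mul(I, Pow(53286, Rational(1, 2))))) = Add(Rational(-418632886336, 2409), Mul(Rational(267127, 3), I, Pow(53286, Rational(1, 2))))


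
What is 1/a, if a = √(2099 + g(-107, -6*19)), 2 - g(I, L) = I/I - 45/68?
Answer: 2*√2428365/142845 ≈ 0.021818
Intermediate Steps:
g(I, L) = 113/68 (g(I, L) = 2 - (I/I - 45/68) = 2 - (1 - 45*1/68) = 2 - (1 - 45/68) = 2 - 1*23/68 = 2 - 23/68 = 113/68)
a = √2428365/34 (a = √(2099 + 113/68) = √(142845/68) = √2428365/34 ≈ 45.833)
1/a = 1/(√2428365/34) = 2*√2428365/142845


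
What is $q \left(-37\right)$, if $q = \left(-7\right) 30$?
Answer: $7770$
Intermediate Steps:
$q = -210$
$q \left(-37\right) = \left(-210\right) \left(-37\right) = 7770$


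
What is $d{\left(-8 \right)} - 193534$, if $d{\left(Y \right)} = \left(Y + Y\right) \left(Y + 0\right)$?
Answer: $-193406$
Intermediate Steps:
$d{\left(Y \right)} = 2 Y^{2}$ ($d{\left(Y \right)} = 2 Y Y = 2 Y^{2}$)
$d{\left(-8 \right)} - 193534 = 2 \left(-8\right)^{2} - 193534 = 2 \cdot 64 - 193534 = 128 - 193534 = -193406$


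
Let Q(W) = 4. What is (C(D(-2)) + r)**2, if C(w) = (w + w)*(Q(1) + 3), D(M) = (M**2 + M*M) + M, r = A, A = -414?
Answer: 108900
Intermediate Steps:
r = -414
D(M) = M + 2*M**2 (D(M) = (M**2 + M**2) + M = 2*M**2 + M = M + 2*M**2)
C(w) = 14*w (C(w) = (w + w)*(4 + 3) = (2*w)*7 = 14*w)
(C(D(-2)) + r)**2 = (14*(-2*(1 + 2*(-2))) - 414)**2 = (14*(-2*(1 - 4)) - 414)**2 = (14*(-2*(-3)) - 414)**2 = (14*6 - 414)**2 = (84 - 414)**2 = (-330)**2 = 108900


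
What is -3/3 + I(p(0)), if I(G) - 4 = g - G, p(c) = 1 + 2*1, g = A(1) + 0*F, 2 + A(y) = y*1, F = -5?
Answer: -1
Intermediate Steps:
A(y) = -2 + y (A(y) = -2 + y*1 = -2 + y)
g = -1 (g = (-2 + 1) + 0*(-5) = -1 + 0 = -1)
p(c) = 3 (p(c) = 1 + 2 = 3)
I(G) = 3 - G (I(G) = 4 + (-1 - G) = 3 - G)
-3/3 + I(p(0)) = -3/3 + (3 - 1*3) = -3*1/3 + (3 - 3) = -1 + 0 = -1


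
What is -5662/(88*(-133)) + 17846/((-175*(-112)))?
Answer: 150303/107800 ≈ 1.3943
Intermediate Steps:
-5662/(88*(-133)) + 17846/((-175*(-112))) = -5662/(-11704) + 17846/19600 = -5662*(-1/11704) + 17846*(1/19600) = 149/308 + 8923/9800 = 150303/107800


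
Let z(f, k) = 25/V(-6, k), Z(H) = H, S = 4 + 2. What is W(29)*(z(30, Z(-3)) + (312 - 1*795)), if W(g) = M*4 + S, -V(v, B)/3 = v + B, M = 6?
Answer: -130160/9 ≈ -14462.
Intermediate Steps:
S = 6
V(v, B) = -3*B - 3*v (V(v, B) = -3*(v + B) = -3*(B + v) = -3*B - 3*v)
W(g) = 30 (W(g) = 6*4 + 6 = 24 + 6 = 30)
z(f, k) = 25/(18 - 3*k) (z(f, k) = 25/(-3*k - 3*(-6)) = 25/(-3*k + 18) = 25/(18 - 3*k))
W(29)*(z(30, Z(-3)) + (312 - 1*795)) = 30*(-25/(-18 + 3*(-3)) + (312 - 1*795)) = 30*(-25/(-18 - 9) + (312 - 795)) = 30*(-25/(-27) - 483) = 30*(-25*(-1/27) - 483) = 30*(25/27 - 483) = 30*(-13016/27) = -130160/9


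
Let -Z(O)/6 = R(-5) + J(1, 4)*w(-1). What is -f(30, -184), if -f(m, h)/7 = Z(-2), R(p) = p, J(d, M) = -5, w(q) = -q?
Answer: 420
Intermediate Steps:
Z(O) = 60 (Z(O) = -6*(-5 - (-5)*(-1)) = -6*(-5 - 5*1) = -6*(-5 - 5) = -6*(-10) = 60)
f(m, h) = -420 (f(m, h) = -7*60 = -420)
-f(30, -184) = -1*(-420) = 420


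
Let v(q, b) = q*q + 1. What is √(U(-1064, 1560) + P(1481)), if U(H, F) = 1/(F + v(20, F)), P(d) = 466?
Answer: √1792014747/1961 ≈ 21.587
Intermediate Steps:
v(q, b) = 1 + q² (v(q, b) = q² + 1 = 1 + q²)
U(H, F) = 1/(401 + F) (U(H, F) = 1/(F + (1 + 20²)) = 1/(F + (1 + 400)) = 1/(F + 401) = 1/(401 + F))
√(U(-1064, 1560) + P(1481)) = √(1/(401 + 1560) + 466) = √(1/1961 + 466) = √(913827/1961) = √1792014747/1961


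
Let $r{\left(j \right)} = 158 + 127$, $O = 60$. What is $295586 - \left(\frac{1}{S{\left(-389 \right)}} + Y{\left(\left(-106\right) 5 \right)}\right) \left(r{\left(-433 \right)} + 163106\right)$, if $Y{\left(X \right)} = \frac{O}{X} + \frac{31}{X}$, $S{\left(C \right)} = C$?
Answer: $\frac{66811440859}{206170} \approx 3.2406 \cdot 10^{5}$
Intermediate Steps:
$Y{\left(X \right)} = \frac{91}{X}$ ($Y{\left(X \right)} = \frac{60}{X} + \frac{31}{X} = \frac{91}{X}$)
$r{\left(j \right)} = 285$
$295586 - \left(\frac{1}{S{\left(-389 \right)}} + Y{\left(\left(-106\right) 5 \right)}\right) \left(r{\left(-433 \right)} + 163106\right) = 295586 - \left(\frac{1}{-389} + \frac{91}{\left(-106\right) 5}\right) \left(285 + 163106\right) = 295586 - \left(- \frac{1}{389} + \frac{91}{-530}\right) 163391 = 295586 - \left(- \frac{1}{389} + 91 \left(- \frac{1}{530}\right)\right) 163391 = 295586 - \left(- \frac{1}{389} - \frac{91}{530}\right) 163391 = 295586 - \left(- \frac{35929}{206170}\right) 163391 = 295586 - - \frac{5870475239}{206170} = 295586 + \frac{5870475239}{206170} = \frac{66811440859}{206170}$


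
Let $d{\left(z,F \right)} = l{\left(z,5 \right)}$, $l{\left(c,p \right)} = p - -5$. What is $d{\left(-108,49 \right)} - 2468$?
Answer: $-2458$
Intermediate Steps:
$l{\left(c,p \right)} = 5 + p$ ($l{\left(c,p \right)} = p + 5 = 5 + p$)
$d{\left(z,F \right)} = 10$ ($d{\left(z,F \right)} = 5 + 5 = 10$)
$d{\left(-108,49 \right)} - 2468 = 10 - 2468 = -2458$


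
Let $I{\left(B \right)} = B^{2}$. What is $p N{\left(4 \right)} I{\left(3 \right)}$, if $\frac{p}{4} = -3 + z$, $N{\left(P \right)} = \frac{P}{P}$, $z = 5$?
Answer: $72$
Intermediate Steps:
$N{\left(P \right)} = 1$
$p = 8$ ($p = 4 \left(-3 + 5\right) = 4 \cdot 2 = 8$)
$p N{\left(4 \right)} I{\left(3 \right)} = 8 \cdot 1 \cdot 3^{2} = 8 \cdot 9 = 72$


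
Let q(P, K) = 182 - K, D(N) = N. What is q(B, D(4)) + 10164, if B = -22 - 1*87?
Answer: 10342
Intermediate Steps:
B = -109 (B = -22 - 87 = -109)
q(B, D(4)) + 10164 = (182 - 1*4) + 10164 = (182 - 4) + 10164 = 178 + 10164 = 10342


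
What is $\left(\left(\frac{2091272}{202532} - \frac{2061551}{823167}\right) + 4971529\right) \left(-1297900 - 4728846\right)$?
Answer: $- \frac{113527866192760019758612}{3789037701} \approx -2.9962 \cdot 10^{13}$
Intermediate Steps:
$\left(\left(\frac{2091272}{202532} - \frac{2061551}{823167}\right) + 4971529\right) \left(-1297900 - 4728846\right) = \left(\left(2091272 \cdot \frac{1}{202532} - \frac{2061551}{823167}\right) + 4971529\right) \left(-6026746\right) = \left(\left(\frac{522818}{50633} - \frac{2061551}{823167}\right) + 4971529\right) \left(-6026746\right) = \left(\frac{325984012823}{41679414711} + 4971529\right) \left(-6026746\right) = \frac{207210744922775942}{41679414711} \left(-6026746\right) = - \frac{113527866192760019758612}{3789037701}$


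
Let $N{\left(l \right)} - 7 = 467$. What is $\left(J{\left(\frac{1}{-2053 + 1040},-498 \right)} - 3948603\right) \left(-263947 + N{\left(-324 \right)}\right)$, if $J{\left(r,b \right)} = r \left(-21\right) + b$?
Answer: $\frac{1054007741581116}{1013} \approx 1.0405 \cdot 10^{12}$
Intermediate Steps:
$J{\left(r,b \right)} = b - 21 r$ ($J{\left(r,b \right)} = - 21 r + b = b - 21 r$)
$N{\left(l \right)} = 474$ ($N{\left(l \right)} = 7 + 467 = 474$)
$\left(J{\left(\frac{1}{-2053 + 1040},-498 \right)} - 3948603\right) \left(-263947 + N{\left(-324 \right)}\right) = \left(\left(-498 - \frac{21}{-2053 + 1040}\right) - 3948603\right) \left(-263947 + 474\right) = \left(\left(-498 - \frac{21}{-1013}\right) - 3948603\right) \left(-263473\right) = \left(\left(-498 - - \frac{21}{1013}\right) - 3948603\right) \left(-263473\right) = \left(\left(-498 + \frac{21}{1013}\right) - 3948603\right) \left(-263473\right) = \left(- \frac{504453}{1013} - 3948603\right) \left(-263473\right) = \left(- \frac{4000439292}{1013}\right) \left(-263473\right) = \frac{1054007741581116}{1013}$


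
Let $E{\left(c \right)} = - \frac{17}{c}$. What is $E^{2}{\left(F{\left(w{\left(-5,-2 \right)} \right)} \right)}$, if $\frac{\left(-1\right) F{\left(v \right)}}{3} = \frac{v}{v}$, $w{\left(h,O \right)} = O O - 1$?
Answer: $\frac{289}{9} \approx 32.111$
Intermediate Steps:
$w{\left(h,O \right)} = -1 + O^{2}$ ($w{\left(h,O \right)} = O^{2} - 1 = -1 + O^{2}$)
$F{\left(v \right)} = -3$ ($F{\left(v \right)} = - 3 \frac{v}{v} = \left(-3\right) 1 = -3$)
$E^{2}{\left(F{\left(w{\left(-5,-2 \right)} \right)} \right)} = \left(- \frac{17}{-3}\right)^{2} = \left(\left(-17\right) \left(- \frac{1}{3}\right)\right)^{2} = \left(\frac{17}{3}\right)^{2} = \frac{289}{9}$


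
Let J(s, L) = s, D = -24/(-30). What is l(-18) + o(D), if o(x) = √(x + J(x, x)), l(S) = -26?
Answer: -26 + 2*√10/5 ≈ -24.735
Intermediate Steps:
D = ⅘ (D = -24*(-1/30) = ⅘ ≈ 0.80000)
o(x) = √2*√x (o(x) = √(x + x) = √(2*x) = √2*√x)
l(-18) + o(D) = -26 + √2*√(⅘) = -26 + √2*(2*√5/5) = -26 + 2*√10/5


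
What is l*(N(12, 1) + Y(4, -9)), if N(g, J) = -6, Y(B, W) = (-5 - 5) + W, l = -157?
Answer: 3925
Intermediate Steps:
Y(B, W) = -10 + W
l*(N(12, 1) + Y(4, -9)) = -157*(-6 + (-10 - 9)) = -157*(-6 - 19) = -157*(-25) = 3925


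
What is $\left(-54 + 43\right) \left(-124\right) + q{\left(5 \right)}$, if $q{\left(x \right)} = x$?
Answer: $1369$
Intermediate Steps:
$\left(-54 + 43\right) \left(-124\right) + q{\left(5 \right)} = \left(-54 + 43\right) \left(-124\right) + 5 = \left(-11\right) \left(-124\right) + 5 = 1364 + 5 = 1369$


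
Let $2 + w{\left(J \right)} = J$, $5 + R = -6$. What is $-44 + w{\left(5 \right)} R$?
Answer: $-77$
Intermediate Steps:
$R = -11$ ($R = -5 - 6 = -11$)
$w{\left(J \right)} = -2 + J$
$-44 + w{\left(5 \right)} R = -44 + \left(-2 + 5\right) \left(-11\right) = -44 + 3 \left(-11\right) = -44 - 33 = -77$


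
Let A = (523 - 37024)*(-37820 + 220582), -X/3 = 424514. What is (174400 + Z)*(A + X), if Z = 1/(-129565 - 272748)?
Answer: -468149014672554239496/402313 ≈ -1.1636e+15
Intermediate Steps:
X = -1273542 (X = -3*424514 = -1273542)
Z = -1/402313 (Z = 1/(-402313) = -1/402313 ≈ -2.4856e-6)
A = -6670995762 (A = -36501*182762 = -6670995762)
(174400 + Z)*(A + X) = (174400 - 1/402313)*(-6670995762 - 1273542) = (70163387199/402313)*(-6672269304) = -468149014672554239496/402313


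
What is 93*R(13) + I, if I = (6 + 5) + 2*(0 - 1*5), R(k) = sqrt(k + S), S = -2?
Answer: 1 + 93*sqrt(11) ≈ 309.45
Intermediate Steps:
R(k) = sqrt(-2 + k) (R(k) = sqrt(k - 2) = sqrt(-2 + k))
I = 1 (I = 11 + 2*(0 - 5) = 11 + 2*(-5) = 11 - 10 = 1)
93*R(13) + I = 93*sqrt(-2 + 13) + 1 = 93*sqrt(11) + 1 = 1 + 93*sqrt(11)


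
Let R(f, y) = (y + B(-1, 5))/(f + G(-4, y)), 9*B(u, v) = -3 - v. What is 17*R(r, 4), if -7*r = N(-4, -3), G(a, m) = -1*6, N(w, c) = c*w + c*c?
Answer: -476/81 ≈ -5.8765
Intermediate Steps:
N(w, c) = c² + c*w (N(w, c) = c*w + c² = c² + c*w)
G(a, m) = -6
r = -3 (r = -(-3)*(-3 - 4)/7 = -(-3)*(-7)/7 = -⅐*21 = -3)
B(u, v) = -⅓ - v/9 (B(u, v) = (-3 - v)/9 = -⅓ - v/9)
R(f, y) = (-8/9 + y)/(-6 + f) (R(f, y) = (y + (-⅓ - ⅑*5))/(f - 6) = (y + (-⅓ - 5/9))/(-6 + f) = (y - 8/9)/(-6 + f) = (-8/9 + y)/(-6 + f))
17*R(r, 4) = 17*((-8/9 + 4)/(-6 - 3)) = 17*((28/9)/(-9)) = 17*(-⅑*28/9) = 17*(-28/81) = -476/81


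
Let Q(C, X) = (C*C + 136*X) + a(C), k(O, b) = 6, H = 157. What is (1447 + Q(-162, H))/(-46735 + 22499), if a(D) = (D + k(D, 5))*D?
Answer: -74315/24236 ≈ -3.0663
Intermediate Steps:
a(D) = D*(6 + D) (a(D) = (D + 6)*D = (6 + D)*D = D*(6 + D))
Q(C, X) = C**2 + 136*X + C*(6 + C) (Q(C, X) = (C*C + 136*X) + C*(6 + C) = (C**2 + 136*X) + C*(6 + C) = C**2 + 136*X + C*(6 + C))
(1447 + Q(-162, H))/(-46735 + 22499) = (1447 + ((-162)**2 + 136*157 - 162*(6 - 162)))/(-46735 + 22499) = (1447 + (26244 + 21352 - 162*(-156)))/(-24236) = (1447 + (26244 + 21352 + 25272))*(-1/24236) = (1447 + 72868)*(-1/24236) = 74315*(-1/24236) = -74315/24236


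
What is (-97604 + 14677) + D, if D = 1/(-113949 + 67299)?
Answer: -3868544551/46650 ≈ -82927.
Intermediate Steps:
D = -1/46650 (D = 1/(-46650) = -1/46650 ≈ -2.1436e-5)
(-97604 + 14677) + D = (-97604 + 14677) - 1/46650 = -82927 - 1/46650 = -3868544551/46650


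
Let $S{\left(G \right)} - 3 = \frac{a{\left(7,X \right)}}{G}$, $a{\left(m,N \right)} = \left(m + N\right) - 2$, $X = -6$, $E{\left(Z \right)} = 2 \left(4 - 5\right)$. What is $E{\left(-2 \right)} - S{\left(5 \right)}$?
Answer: $- \frac{24}{5} \approx -4.8$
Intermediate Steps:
$E{\left(Z \right)} = -2$ ($E{\left(Z \right)} = 2 \left(-1\right) = -2$)
$a{\left(m,N \right)} = -2 + N + m$ ($a{\left(m,N \right)} = \left(N + m\right) - 2 = -2 + N + m$)
$S{\left(G \right)} = 3 - \frac{1}{G}$ ($S{\left(G \right)} = 3 + \frac{-2 - 6 + 7}{G} = 3 - \frac{1}{G}$)
$E{\left(-2 \right)} - S{\left(5 \right)} = -2 - \left(3 - \frac{1}{5}\right) = -2 - \frac{14}{5} = - \frac{24}{5}$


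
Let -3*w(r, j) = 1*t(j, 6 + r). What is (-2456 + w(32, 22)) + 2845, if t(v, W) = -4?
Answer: 1171/3 ≈ 390.33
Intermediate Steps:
w(r, j) = 4/3 (w(r, j) = -(-4)/3 = -⅓*(-4) = 4/3)
(-2456 + w(32, 22)) + 2845 = (-2456 + 4/3) + 2845 = -7364/3 + 2845 = 1171/3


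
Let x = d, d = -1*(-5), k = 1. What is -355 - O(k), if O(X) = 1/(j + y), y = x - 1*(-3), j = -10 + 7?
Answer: -1776/5 ≈ -355.20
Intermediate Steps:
d = 5
x = 5
j = -3
y = 8 (y = 5 - 1*(-3) = 5 + 3 = 8)
O(X) = ⅕ (O(X) = 1/(-3 + 8) = 1/5 = ⅕)
-355 - O(k) = -355 - 1*⅕ = -355 - ⅕ = -1776/5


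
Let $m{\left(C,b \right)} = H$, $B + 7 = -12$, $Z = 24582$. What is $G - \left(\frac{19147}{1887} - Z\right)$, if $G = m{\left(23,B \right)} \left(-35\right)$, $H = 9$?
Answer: $\frac{45772682}{1887} \approx 24257.0$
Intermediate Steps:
$B = -19$ ($B = -7 - 12 = -19$)
$m{\left(C,b \right)} = 9$
$G = -315$ ($G = 9 \left(-35\right) = -315$)
$G - \left(\frac{19147}{1887} - Z\right) = -315 - \left(\frac{19147}{1887} - 24582\right) = -315 - - \frac{46367087}{1887} = -315 + \frac{46367087}{1887} = \frac{45772682}{1887}$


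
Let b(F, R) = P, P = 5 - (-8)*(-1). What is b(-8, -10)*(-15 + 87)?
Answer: -216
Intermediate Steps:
P = -3 (P = 5 - 4*2 = 5 - 8 = -3)
b(F, R) = -3
b(-8, -10)*(-15 + 87) = -3*(-15 + 87) = -3*72 = -216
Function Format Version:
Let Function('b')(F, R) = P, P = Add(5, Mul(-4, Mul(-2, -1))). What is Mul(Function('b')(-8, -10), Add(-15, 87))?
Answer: -216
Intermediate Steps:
P = -3 (P = Add(5, Mul(-4, 2)) = Add(5, -8) = -3)
Function('b')(F, R) = -3
Mul(Function('b')(-8, -10), Add(-15, 87)) = Mul(-3, Add(-15, 87)) = Mul(-3, 72) = -216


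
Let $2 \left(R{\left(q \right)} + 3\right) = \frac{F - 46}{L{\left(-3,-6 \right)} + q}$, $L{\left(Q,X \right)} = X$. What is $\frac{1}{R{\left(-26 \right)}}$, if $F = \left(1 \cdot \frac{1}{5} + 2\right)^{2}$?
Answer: $- \frac{1600}{3771} \approx -0.42429$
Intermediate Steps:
$F = \frac{121}{25}$ ($F = \left(1 \cdot \frac{1}{5} + 2\right)^{2} = \left(\frac{1}{5} + 2\right)^{2} = \left(\frac{11}{5}\right)^{2} = \frac{121}{25} \approx 4.84$)
$R{\left(q \right)} = -3 - \frac{1029}{50 \left(-6 + q\right)}$ ($R{\left(q \right)} = -3 + \frac{\left(\frac{121}{25} - 46\right) \frac{1}{-6 + q}}{2} = -3 + \frac{\left(- \frac{1029}{25}\right) \frac{1}{-6 + q}}{2} = -3 - \frac{1029}{50 \left(-6 + q\right)}$)
$\frac{1}{R{\left(-26 \right)}} = \frac{1}{\frac{3}{50} \frac{1}{-6 - 26} \left(-43 - -1300\right)} = \frac{1}{\frac{3}{50} \frac{1}{-32} \left(-43 + 1300\right)} = \frac{1}{\frac{3}{50} \left(- \frac{1}{32}\right) 1257} = \frac{1}{- \frac{3771}{1600}} = - \frac{1600}{3771}$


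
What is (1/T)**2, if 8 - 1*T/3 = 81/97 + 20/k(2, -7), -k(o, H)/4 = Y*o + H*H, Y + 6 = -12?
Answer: 1590121/815673600 ≈ 0.0019495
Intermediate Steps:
Y = -18 (Y = -6 - 12 = -18)
k(o, H) = -4*H**2 + 72*o (k(o, H) = -4*(-18*o + H*H) = -4*(-18*o + H**2) = -4*(H**2 - 18*o) = -4*H**2 + 72*o)
T = 28560/1261 (T = 24 - 3*(81/97 + 20/(-4*(-7)**2 + 72*2)) = 24 - 3*(81*(1/97) + 20/(-4*49 + 144)) = 24 - 3*(81/97 + 20/(-196 + 144)) = 24 - 3*(81/97 + 20/(-52)) = 24 - 3*(81/97 + 20*(-1/52)) = 24 - 3*(81/97 - 5/13) = 24 - 3*568/1261 = 24 - 1704/1261 = 28560/1261 ≈ 22.649)
(1/T)**2 = (1/(28560/1261))**2 = (1261/28560)**2 = 1590121/815673600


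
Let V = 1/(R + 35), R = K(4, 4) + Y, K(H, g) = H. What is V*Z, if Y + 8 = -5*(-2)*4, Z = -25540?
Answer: -25540/71 ≈ -359.72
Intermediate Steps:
Y = 32 (Y = -8 - 5*(-2)*4 = -8 + 10*4 = -8 + 40 = 32)
R = 36 (R = 4 + 32 = 36)
V = 1/71 (V = 1/(36 + 35) = 1/71 ≈ 0.014085)
V*Z = (1/71)*(-25540) = -25540/71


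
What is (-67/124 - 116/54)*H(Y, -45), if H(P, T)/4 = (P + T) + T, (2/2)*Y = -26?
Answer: 1044116/837 ≈ 1247.5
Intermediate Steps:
Y = -26
H(P, T) = 4*P + 8*T (H(P, T) = 4*((P + T) + T) = 4*(P + 2*T) = 4*P + 8*T)
(-67/124 - 116/54)*H(Y, -45) = (-67/124 - 116/54)*(4*(-26) + 8*(-45)) = (-67*1/124 - 116*1/54)*(-104 - 360) = (-67/124 - 58/27)*(-464) = -9001/3348*(-464) = 1044116/837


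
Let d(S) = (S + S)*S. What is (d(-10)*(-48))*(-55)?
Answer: 528000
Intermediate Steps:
d(S) = 2*S² (d(S) = (2*S)*S = 2*S²)
(d(-10)*(-48))*(-55) = ((2*(-10)²)*(-48))*(-55) = ((2*100)*(-48))*(-55) = (200*(-48))*(-55) = -9600*(-55) = 528000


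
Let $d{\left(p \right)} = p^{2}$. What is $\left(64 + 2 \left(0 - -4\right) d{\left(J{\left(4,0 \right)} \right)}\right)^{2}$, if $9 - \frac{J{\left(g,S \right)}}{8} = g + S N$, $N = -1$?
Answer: $165482496$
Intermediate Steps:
$J{\left(g,S \right)} = 72 - 8 g + 8 S$ ($J{\left(g,S \right)} = 72 - 8 \left(g + S \left(-1\right)\right) = 72 - 8 \left(g - S\right) = 72 + \left(- 8 g + 8 S\right) = 72 - 8 g + 8 S$)
$\left(64 + 2 \left(0 - -4\right) d{\left(J{\left(4,0 \right)} \right)}\right)^{2} = \left(64 + 2 \left(0 - -4\right) \left(72 - 32 + 8 \cdot 0\right)^{2}\right)^{2} = \left(64 + 2 \left(0 + 4\right) \left(72 - 32 + 0\right)^{2}\right)^{2} = \left(64 + 2 \cdot 4 \cdot 40^{2}\right)^{2} = \left(64 + 8 \cdot 1600\right)^{2} = \left(64 + 12800\right)^{2} = 12864^{2} = 165482496$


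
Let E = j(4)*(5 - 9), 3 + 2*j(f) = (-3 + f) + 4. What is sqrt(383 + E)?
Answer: sqrt(379) ≈ 19.468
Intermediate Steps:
j(f) = -1 + f/2 (j(f) = -3/2 + ((-3 + f) + 4)/2 = -3/2 + (1 + f)/2 = -3/2 + (1/2 + f/2) = -1 + f/2)
E = -4 (E = (-1 + (1/2)*4)*(5 - 9) = (-1 + 2)*(-4) = 1*(-4) = -4)
sqrt(383 + E) = sqrt(383 - 4) = sqrt(379)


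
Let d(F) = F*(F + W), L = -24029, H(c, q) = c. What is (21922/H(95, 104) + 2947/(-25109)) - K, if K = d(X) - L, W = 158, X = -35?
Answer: -6642654641/340765 ≈ -19493.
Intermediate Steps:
d(F) = F*(158 + F) (d(F) = F*(F + 158) = F*(158 + F))
K = 19724 (K = -35*(158 - 35) - 1*(-24029) = -35*123 + 24029 = -4305 + 24029 = 19724)
(21922/H(95, 104) + 2947/(-25109)) - K = (21922/95 + 2947/(-25109)) - 1*19724 = (21922*(1/95) + 2947*(-1/25109)) - 19724 = (21922/95 - 421/3587) - 19724 = 78594219/340765 - 19724 = -6642654641/340765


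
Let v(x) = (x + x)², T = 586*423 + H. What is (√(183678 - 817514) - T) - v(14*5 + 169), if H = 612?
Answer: -476974 + 2*I*√158459 ≈ -4.7697e+5 + 796.14*I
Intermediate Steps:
T = 248490 (T = 586*423 + 612 = 247878 + 612 = 248490)
v(x) = 4*x² (v(x) = (2*x)² = 4*x²)
(√(183678 - 817514) - T) - v(14*5 + 169) = (√(183678 - 817514) - 1*248490) - 4*(14*5 + 169)² = (√(-633836) - 248490) - 4*(70 + 169)² = (2*I*√158459 - 248490) - 4*239² = (-248490 + 2*I*√158459) - 4*57121 = (-248490 + 2*I*√158459) - 1*228484 = (-248490 + 2*I*√158459) - 228484 = -476974 + 2*I*√158459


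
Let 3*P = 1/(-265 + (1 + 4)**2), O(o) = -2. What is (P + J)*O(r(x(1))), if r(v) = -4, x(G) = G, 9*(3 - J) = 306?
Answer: 22321/360 ≈ 62.003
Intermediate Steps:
J = -31 (J = 3 - 1/9*306 = 3 - 34 = -31)
P = -1/720 (P = 1/(3*(-265 + (1 + 4)**2)) = 1/(3*(-265 + 5**2)) = 1/(3*(-265 + 25)) = (1/3)/(-240) = (1/3)*(-1/240) = -1/720 ≈ -0.0013889)
(P + J)*O(r(x(1))) = (-1/720 - 31)*(-2) = -22321/720*(-2) = 22321/360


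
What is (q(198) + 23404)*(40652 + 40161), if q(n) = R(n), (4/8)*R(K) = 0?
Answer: 1891347452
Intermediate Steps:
R(K) = 0 (R(K) = 2*0 = 0)
q(n) = 0
(q(198) + 23404)*(40652 + 40161) = (0 + 23404)*(40652 + 40161) = 23404*80813 = 1891347452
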